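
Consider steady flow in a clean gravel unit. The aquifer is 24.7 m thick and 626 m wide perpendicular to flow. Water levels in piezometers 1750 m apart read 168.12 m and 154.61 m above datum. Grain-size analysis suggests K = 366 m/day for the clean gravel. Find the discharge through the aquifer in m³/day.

43700

Cross-sectional area A = 626 × 24.7 = 15462 m².
Hydraulic gradient i = (168.12 − 154.61) / 1750 = 13.51 / 1750 = 0.007720.
Darcy's law: Q = K · A · i = 366.0 × 15462 × 0.007720 = 43689 m³/day.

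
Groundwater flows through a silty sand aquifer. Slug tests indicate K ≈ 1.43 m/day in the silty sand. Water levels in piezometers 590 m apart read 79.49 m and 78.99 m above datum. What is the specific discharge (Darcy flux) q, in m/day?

0.00121

Hydraulic gradient i = (79.49 − 78.99) / 590 = 0.5 / 590 = 0.0008475.
Specific discharge q = K · i = 1.430 × 0.0008475 = 0.001212 m/day.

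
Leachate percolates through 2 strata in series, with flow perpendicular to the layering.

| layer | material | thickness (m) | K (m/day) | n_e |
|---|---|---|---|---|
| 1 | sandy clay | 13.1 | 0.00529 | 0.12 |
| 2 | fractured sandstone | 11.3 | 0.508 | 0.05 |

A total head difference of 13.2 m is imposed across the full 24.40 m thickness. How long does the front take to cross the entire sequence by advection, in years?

1.11

With flow normal to the layers, continuity requires the same specific discharge q through every layer.
Σ(b_i/K_i) = 13.1/0.00529 + 11.3/0.508 = 2499 d.
q = Δh / Σ(b_i/K_i) = 13.2 / 2499 = 0.005283 m/day.
In each layer the seepage velocity is v_i = q/n_i, so the layer transit time is t_i = b_i·n_i / q:
  layer 1 (sandy clay): t_1 = 13.1 × 0.12 / 0.005283 = 297.6 d
  layer 2 (fractured sandstone): t_2 = 11.3 × 0.05 / 0.005283 = 106.9 d
Total t = Σ t_i = 404.5 days = 1.107 years.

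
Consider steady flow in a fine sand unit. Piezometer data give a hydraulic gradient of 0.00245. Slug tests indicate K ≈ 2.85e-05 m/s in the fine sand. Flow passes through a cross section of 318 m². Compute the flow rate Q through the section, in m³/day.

1.92

Convert K: 2.85e-05 m/s × 86400 = 2.462 m/day.
Hydraulic gradient i = 0.00245.
Darcy's law: Q = K · A · i = 2.462 × 318.0 × 0.002450 = 1.918 m³/day.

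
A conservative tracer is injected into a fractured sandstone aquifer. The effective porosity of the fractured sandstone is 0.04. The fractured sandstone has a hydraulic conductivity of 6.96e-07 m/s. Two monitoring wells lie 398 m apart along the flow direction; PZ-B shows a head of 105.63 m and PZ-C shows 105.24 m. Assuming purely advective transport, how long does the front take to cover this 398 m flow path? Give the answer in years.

Convert K: 6.96e-07 m/s × 86400 = 0.06013 m/day.
Hydraulic gradient i = (105.63 − 105.24) / 398 = 0.39 / 398 = 0.0009799.
Darcy flux q = K · i = 0.06013 × 0.0009799 = 5.893e-05 m/day.
Seepage velocity v = q / n_e = 5.893e-05 / 0.04 = 0.001473 m/day.
Travel time t = L / v = 398 / 0.001473 = 2.702e+05 days = 739.7 years.

740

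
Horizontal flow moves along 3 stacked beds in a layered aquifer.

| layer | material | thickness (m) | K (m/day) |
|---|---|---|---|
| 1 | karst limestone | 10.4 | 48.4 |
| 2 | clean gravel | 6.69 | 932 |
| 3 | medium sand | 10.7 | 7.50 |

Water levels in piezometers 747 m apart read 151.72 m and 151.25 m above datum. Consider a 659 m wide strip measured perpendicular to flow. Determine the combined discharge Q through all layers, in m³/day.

Flow is parallel to layering, so each bed carries its own Darcy discharge and the transmissivities add.
Σ(K_i·b_i) = 48.4×10.4 + 932×6.69 + 7.50×10.7 = 6819 m²/day.
Hydraulic gradient i = (151.72 − 151.25) / 747 = 0.47 / 747 = 0.0006292.
Q = Σ(K_i·b_i) · W · i = 6819 × 659 × 0.0006292 = 2827 m³/day.

2830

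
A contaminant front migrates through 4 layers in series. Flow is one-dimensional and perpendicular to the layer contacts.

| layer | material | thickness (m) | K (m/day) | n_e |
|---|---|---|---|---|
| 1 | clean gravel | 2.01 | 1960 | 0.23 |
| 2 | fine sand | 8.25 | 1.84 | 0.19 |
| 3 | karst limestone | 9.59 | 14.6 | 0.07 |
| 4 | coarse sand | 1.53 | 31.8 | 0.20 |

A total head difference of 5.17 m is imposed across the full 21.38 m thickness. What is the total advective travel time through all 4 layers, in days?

3.02

With flow normal to the layers, continuity requires the same specific discharge q through every layer.
Σ(b_i/K_i) = 2.01/1960 + 8.25/1.84 + 9.59/14.6 + 1.53/31.8 = 5.190 d.
q = Δh / Σ(b_i/K_i) = 5.17 / 5.190 = 0.9962 m/day.
In each layer the seepage velocity is v_i = q/n_i, so the layer transit time is t_i = b_i·n_i / q:
  layer 1 (clean gravel): t_1 = 2.01 × 0.23 / 0.9962 = 0.4641 d
  layer 2 (fine sand): t_2 = 8.25 × 0.19 / 0.9962 = 1.573 d
  layer 3 (karst limestone): t_3 = 9.59 × 0.07 / 0.9962 = 0.6739 d
  layer 4 (coarse sand): t_4 = 1.53 × 0.20 / 0.9962 = 0.3072 d
Total t = Σ t_i = 3.019 days.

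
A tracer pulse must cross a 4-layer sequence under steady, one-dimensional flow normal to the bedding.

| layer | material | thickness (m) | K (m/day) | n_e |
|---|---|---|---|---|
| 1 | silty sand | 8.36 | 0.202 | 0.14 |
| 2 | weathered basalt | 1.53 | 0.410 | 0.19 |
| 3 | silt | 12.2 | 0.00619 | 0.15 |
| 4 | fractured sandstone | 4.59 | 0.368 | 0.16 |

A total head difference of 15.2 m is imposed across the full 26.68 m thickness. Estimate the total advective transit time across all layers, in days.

537

With flow normal to the layers, continuity requires the same specific discharge q through every layer.
Σ(b_i/K_i) = 8.36/0.202 + 1.53/0.410 + 12.2/0.00619 + 4.59/0.368 = 2029 d.
q = Δh / Σ(b_i/K_i) = 15.2 / 2029 = 0.007493 m/day.
In each layer the seepage velocity is v_i = q/n_i, so the layer transit time is t_i = b_i·n_i / q:
  layer 1 (silty sand): t_1 = 8.36 × 0.14 / 0.007493 = 156.2 d
  layer 2 (weathered basalt): t_2 = 1.53 × 0.19 / 0.007493 = 38.80 d
  layer 3 (silt): t_3 = 12.2 × 0.15 / 0.007493 = 244.2 d
  layer 4 (fractured sandstone): t_4 = 4.59 × 0.16 / 0.007493 = 98.01 d
Total t = Σ t_i = 537.2 days.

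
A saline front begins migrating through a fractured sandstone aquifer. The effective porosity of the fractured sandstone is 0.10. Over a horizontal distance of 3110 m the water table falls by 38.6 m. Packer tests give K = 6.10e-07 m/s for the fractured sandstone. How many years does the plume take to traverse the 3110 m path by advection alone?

Convert K: 6.10e-07 m/s × 86400 = 0.05270 m/day.
Hydraulic gradient i = Δh / L = 38.6 / 3110 = 0.01241.
Darcy flux q = K · i = 0.05270 × 0.01241 = 0.0006541 m/day.
Seepage velocity v = q / n_e = 0.0006541 / 0.10 = 0.006541 m/day.
Travel time t = L / v = 3110 / 0.006541 = 4.754e+05 days = 1302 years.

1300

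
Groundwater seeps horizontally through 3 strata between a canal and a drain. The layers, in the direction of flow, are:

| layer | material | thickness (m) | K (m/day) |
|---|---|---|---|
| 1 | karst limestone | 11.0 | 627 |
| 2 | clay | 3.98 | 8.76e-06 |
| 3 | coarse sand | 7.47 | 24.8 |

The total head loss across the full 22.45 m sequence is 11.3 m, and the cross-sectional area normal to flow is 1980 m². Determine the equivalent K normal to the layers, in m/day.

4.94e-05

Flow is perpendicular to layering, so the layers act in series and the equivalent K is the thickness-weighted harmonic mean.
Total thickness L = 11.0 + 3.98 + 7.47 = 22.45 m.
Σ(b_i/K_i) = 11.0/627 + 3.98/8.76e-06 + 7.47/24.8 = 4.543e+05 d.
K_eq = L / Σ(b_i/K_i) = 22.45 / 4.543e+05 = 4.941e-05 m/day.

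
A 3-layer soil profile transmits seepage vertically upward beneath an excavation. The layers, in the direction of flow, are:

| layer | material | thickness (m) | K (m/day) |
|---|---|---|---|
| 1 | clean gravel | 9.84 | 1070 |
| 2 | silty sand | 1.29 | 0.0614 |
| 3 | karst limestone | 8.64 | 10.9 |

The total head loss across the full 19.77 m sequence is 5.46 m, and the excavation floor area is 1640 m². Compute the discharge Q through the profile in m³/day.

411

Flow is perpendicular to layering, so the layers act in series and the equivalent K is the thickness-weighted harmonic mean.
Total thickness L = 9.84 + 1.29 + 8.64 = 19.77 m.
Σ(b_i/K_i) = 9.84/1070 + 1.29/0.0614 + 8.64/10.9 = 21.81 d.
K_eq = L / Σ(b_i/K_i) = 19.77 / 21.81 = 0.9064 m/day.
Q = K_eq · A · (Δh/L) = 0.9064 × 1640 × (5.46/19.77) = 410.5 m³/day.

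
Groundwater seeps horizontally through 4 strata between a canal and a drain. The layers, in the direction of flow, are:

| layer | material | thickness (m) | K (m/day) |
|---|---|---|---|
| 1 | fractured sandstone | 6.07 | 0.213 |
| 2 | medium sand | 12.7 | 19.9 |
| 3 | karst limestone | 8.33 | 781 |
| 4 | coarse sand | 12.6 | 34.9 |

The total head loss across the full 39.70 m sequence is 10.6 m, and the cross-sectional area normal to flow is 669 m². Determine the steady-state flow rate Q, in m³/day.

Flow is perpendicular to layering, so the layers act in series and the equivalent K is the thickness-weighted harmonic mean.
Total thickness L = 6.07 + 12.7 + 8.33 + 12.6 = 39.70 m.
Σ(b_i/K_i) = 6.07/0.213 + 12.7/19.9 + 8.33/781 + 12.6/34.9 = 29.51 d.
K_eq = L / Σ(b_i/K_i) = 39.70 / 29.51 = 1.345 m/day.
Q = K_eq · A · (Δh/L) = 1.345 × 669 × (10.6/39.70) = 240.3 m³/day.

240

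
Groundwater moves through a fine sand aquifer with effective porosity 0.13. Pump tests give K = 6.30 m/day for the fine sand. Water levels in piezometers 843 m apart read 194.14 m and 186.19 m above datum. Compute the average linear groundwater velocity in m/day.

0.457

Hydraulic gradient i = (194.14 − 186.19) / 843 = 7.95 / 843 = 0.009431.
Darcy flux q = K · i = 6.300 × 0.009431 = 0.05941 m/day.
Seepage velocity v = q / n_e = 0.05941 / 0.13 = 0.4570 m/day.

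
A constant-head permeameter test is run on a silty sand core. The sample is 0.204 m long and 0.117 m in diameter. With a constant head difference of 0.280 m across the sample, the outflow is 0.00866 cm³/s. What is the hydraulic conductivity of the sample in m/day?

Cross-sectional area A = π·(d/2)² = π × (0.117/2)² = 0.01075 m².
Convert discharge: 0.00866 cm³/s = 8.660e-09 m³/s.
Darcy's law rearranged: K = Q·L / (A·Δh) = 8.660e-09 × 0.204 / (0.01075 × 0.280) = 5.869e-07 m/s = 0.05070 m/day.

0.0507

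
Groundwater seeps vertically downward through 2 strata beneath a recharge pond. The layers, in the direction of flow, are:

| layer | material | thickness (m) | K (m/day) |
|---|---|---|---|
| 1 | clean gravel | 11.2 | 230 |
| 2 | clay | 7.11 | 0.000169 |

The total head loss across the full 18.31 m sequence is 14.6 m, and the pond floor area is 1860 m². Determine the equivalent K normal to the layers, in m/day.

0.000435

Flow is perpendicular to layering, so the layers act in series and the equivalent K is the thickness-weighted harmonic mean.
Total thickness L = 11.2 + 7.11 = 18.31 m.
Σ(b_i/K_i) = 11.2/230 + 7.11/0.000169 = 42071 d.
K_eq = L / Σ(b_i/K_i) = 18.31 / 42071 = 0.0004352 m/day.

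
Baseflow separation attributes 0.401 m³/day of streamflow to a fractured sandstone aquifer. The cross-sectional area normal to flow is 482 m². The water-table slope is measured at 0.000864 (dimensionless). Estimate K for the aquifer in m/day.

Hydraulic gradient i = 0.000864.
From Q = K·A·i, K = Q / (A·i) = 0.401 / (482.0 × 0.0008640) = 0.9629 m/day.

0.963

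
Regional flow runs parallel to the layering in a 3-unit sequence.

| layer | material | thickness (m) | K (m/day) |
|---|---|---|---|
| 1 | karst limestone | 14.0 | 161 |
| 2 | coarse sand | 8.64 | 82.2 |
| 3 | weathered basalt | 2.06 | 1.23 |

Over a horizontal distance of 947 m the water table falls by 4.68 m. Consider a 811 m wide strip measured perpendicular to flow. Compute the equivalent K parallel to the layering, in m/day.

Flow is parallel to layering, so each bed carries its own Darcy discharge and the transmissivities add.
Σ(K_i·b_i) = 161×14.0 + 82.2×8.64 + 1.23×2.06 = 2967 m²/day.
Total thickness b = 24.70 m, so K_eq = Σ(K_i·b_i)/b = 120.1 m/day.

120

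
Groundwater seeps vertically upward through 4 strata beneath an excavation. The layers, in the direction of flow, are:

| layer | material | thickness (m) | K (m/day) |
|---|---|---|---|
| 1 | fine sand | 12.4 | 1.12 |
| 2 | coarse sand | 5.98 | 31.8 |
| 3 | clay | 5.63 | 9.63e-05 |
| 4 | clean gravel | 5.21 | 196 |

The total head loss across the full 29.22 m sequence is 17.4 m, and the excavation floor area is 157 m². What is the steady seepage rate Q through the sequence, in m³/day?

Flow is perpendicular to layering, so the layers act in series and the equivalent K is the thickness-weighted harmonic mean.
Total thickness L = 12.4 + 5.98 + 5.63 + 5.21 = 29.22 m.
Σ(b_i/K_i) = 12.4/1.12 + 5.98/31.8 + 5.63/9.63e-05 + 5.21/196 = 58474 d.
K_eq = L / Σ(b_i/K_i) = 29.22 / 58474 = 0.0004997 m/day.
Q = K_eq · A · (Δh/L) = 0.0004997 × 157 × (17.4/29.22) = 0.04672 m³/day.

0.0467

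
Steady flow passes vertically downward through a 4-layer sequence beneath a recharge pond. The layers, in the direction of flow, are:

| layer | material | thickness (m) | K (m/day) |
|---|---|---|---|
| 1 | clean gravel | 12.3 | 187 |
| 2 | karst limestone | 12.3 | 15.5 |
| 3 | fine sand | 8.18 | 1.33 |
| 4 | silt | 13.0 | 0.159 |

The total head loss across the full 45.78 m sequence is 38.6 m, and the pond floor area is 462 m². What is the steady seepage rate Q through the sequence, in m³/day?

201

Flow is perpendicular to layering, so the layers act in series and the equivalent K is the thickness-weighted harmonic mean.
Total thickness L = 12.3 + 12.3 + 8.18 + 13.0 = 45.78 m.
Σ(b_i/K_i) = 12.3/187 + 12.3/15.5 + 8.18/1.33 + 13.0/0.159 = 88.77 d.
K_eq = L / Σ(b_i/K_i) = 45.78 / 88.77 = 0.5157 m/day.
Q = K_eq · A · (Δh/L) = 0.5157 × 462 × (38.6/45.78) = 200.9 m³/day.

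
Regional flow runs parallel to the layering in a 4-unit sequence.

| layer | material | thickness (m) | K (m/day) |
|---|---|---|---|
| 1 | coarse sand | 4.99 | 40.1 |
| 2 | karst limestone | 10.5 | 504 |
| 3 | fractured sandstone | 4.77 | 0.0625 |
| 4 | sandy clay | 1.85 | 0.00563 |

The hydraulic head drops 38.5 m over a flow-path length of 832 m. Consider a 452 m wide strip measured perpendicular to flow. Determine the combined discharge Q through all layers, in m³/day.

Flow is parallel to layering, so each bed carries its own Darcy discharge and the transmissivities add.
Σ(K_i·b_i) = 40.1×4.99 + 504×10.5 + 0.0625×4.77 + 0.00563×1.85 = 5492 m²/day.
Hydraulic gradient i = Δh / L = 38.5 / 832 = 0.04627.
Q = Σ(K_i·b_i) · W · i = 5492 × 452 × 0.04627 = 1.149e+05 m³/day.

115000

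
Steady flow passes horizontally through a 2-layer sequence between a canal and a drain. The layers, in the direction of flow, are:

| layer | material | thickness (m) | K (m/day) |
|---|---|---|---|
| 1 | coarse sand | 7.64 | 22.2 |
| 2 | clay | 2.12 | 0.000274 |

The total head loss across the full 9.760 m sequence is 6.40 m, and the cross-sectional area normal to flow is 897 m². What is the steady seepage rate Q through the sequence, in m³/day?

0.742

Flow is perpendicular to layering, so the layers act in series and the equivalent K is the thickness-weighted harmonic mean.
Total thickness L = 7.64 + 2.12 = 9.760 m.
Σ(b_i/K_i) = 7.64/22.2 + 2.12/0.000274 = 7738 d.
K_eq = L / Σ(b_i/K_i) = 9.760 / 7738 = 0.001261 m/day.
Q = K_eq · A · (Δh/L) = 0.001261 × 897 × (6.40/9.760) = 0.7419 m³/day.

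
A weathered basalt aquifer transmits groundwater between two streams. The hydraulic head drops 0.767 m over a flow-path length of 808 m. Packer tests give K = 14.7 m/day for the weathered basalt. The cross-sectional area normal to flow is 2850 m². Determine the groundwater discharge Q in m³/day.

39.8

Hydraulic gradient i = Δh / L = 0.767 / 808 = 0.0009493.
Darcy's law: Q = K · A · i = 14.70 × 2850 × 0.0009493 = 39.77 m³/day.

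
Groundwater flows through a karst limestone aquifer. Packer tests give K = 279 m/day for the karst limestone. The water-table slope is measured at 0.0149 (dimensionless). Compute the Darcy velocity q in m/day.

Hydraulic gradient i = 0.0149.
Specific discharge q = K · i = 279.0 × 0.01490 = 4.157 m/day.

4.16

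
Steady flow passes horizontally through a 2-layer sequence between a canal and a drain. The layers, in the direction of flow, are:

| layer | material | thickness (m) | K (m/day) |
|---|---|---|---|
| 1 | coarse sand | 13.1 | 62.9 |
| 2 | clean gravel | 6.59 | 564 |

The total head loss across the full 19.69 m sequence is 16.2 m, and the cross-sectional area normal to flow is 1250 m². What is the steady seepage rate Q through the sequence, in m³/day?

Flow is perpendicular to layering, so the layers act in series and the equivalent K is the thickness-weighted harmonic mean.
Total thickness L = 13.1 + 6.59 = 19.69 m.
Σ(b_i/K_i) = 13.1/62.9 + 6.59/564 = 0.2200 d.
K_eq = L / Σ(b_i/K_i) = 19.69 / 0.2200 = 89.52 m/day.
Q = K_eq · A · (Δh/L) = 89.52 × 1250 × (16.2/19.69) = 92066 m³/day.

92100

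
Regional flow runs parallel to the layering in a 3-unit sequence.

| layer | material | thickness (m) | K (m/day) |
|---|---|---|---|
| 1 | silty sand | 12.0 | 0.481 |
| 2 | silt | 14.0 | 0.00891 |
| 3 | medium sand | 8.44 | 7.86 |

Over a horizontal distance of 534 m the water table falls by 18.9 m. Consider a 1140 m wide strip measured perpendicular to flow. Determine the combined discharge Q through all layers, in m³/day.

Flow is parallel to layering, so each bed carries its own Darcy discharge and the transmissivities add.
Σ(K_i·b_i) = 0.481×12.0 + 0.00891×14.0 + 7.86×8.44 = 72.24 m²/day.
Hydraulic gradient i = Δh / L = 18.9 / 534 = 0.03539.
Q = Σ(K_i·b_i) · W · i = 72.24 × 1140 × 0.03539 = 2915 m³/day.

2910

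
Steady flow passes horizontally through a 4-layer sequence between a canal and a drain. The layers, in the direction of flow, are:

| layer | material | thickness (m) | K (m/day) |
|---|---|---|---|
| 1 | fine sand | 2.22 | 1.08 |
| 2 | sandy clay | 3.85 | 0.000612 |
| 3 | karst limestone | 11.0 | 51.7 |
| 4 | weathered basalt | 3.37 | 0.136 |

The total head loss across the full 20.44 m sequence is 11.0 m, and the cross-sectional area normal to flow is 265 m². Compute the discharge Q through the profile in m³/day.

0.461

Flow is perpendicular to layering, so the layers act in series and the equivalent K is the thickness-weighted harmonic mean.
Total thickness L = 2.22 + 3.85 + 11.0 + 3.37 = 20.44 m.
Σ(b_i/K_i) = 2.22/1.08 + 3.85/0.000612 + 11.0/51.7 + 3.37/0.136 = 6318 d.
K_eq = L / Σ(b_i/K_i) = 20.44 / 6318 = 0.003235 m/day.
Q = K_eq · A · (Δh/L) = 0.003235 × 265 × (11.0/20.44) = 0.4614 m³/day.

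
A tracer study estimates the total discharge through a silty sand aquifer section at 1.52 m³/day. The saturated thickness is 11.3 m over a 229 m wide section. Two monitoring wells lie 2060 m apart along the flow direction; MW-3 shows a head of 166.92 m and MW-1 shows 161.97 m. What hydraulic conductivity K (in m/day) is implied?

Cross-sectional area A = 229 × 11.3 = 2588 m².
Hydraulic gradient i = (166.92 − 161.97) / 2060 = 4.95 / 2060 = 0.002403.
From Q = K·A·i, K = Q / (A·i) = 1.52 / (2588 × 0.002403) = 0.2445 m/day.

0.244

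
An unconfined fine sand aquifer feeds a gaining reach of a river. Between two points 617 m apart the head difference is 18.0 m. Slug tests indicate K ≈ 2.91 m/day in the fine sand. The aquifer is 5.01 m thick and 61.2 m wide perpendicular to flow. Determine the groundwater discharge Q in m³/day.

Cross-sectional area A = 61.2 × 5.01 = 306.6 m².
Hydraulic gradient i = Δh / L = 18.0 / 617 = 0.02917.
Darcy's law: Q = K · A · i = 2.910 × 306.6 × 0.02917 = 26.03 m³/day.

26.0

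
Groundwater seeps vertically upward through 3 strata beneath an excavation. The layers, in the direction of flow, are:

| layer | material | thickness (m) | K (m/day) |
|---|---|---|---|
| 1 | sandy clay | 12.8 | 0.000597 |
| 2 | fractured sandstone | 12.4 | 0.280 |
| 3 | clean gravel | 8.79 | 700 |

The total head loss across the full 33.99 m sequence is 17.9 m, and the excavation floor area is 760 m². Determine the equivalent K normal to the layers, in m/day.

0.00158

Flow is perpendicular to layering, so the layers act in series and the equivalent K is the thickness-weighted harmonic mean.
Total thickness L = 12.8 + 12.4 + 8.79 = 33.99 m.
Σ(b_i/K_i) = 12.8/0.000597 + 12.4/0.280 + 8.79/700 = 21485 d.
K_eq = L / Σ(b_i/K_i) = 33.99 / 21485 = 0.001582 m/day.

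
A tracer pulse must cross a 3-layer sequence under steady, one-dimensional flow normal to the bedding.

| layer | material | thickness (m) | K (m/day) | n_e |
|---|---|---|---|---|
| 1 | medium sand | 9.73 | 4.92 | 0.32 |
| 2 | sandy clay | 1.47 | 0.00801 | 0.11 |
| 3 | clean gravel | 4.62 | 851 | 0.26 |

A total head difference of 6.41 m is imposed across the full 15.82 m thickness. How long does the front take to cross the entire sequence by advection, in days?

With flow normal to the layers, continuity requires the same specific discharge q through every layer.
Σ(b_i/K_i) = 9.73/4.92 + 1.47/0.00801 + 4.62/851 = 185.5 d.
q = Δh / Σ(b_i/K_i) = 6.41 / 185.5 = 0.03455 m/day.
In each layer the seepage velocity is v_i = q/n_i, so the layer transit time is t_i = b_i·n_i / q:
  layer 1 (medium sand): t_1 = 9.73 × 0.32 / 0.03455 = 90.11 d
  layer 2 (sandy clay): t_2 = 1.47 × 0.11 / 0.03455 = 4.680 d
  layer 3 (clean gravel): t_3 = 4.62 × 0.26 / 0.03455 = 34.76 d
Total t = Σ t_i = 129.5 days.

130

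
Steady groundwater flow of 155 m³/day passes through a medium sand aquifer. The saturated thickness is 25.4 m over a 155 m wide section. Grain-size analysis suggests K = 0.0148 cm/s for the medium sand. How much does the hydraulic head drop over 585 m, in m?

1.80

Convert K: 0.0148 cm/s × 864 = 12.79 m/day.
Cross-sectional area A = 155 × 25.4 = 3937 m².
From Q = K·A·i, i = Q / (K·A) = 155 / (12.79 × 3937) = 0.003079.
Head loss Δh = i · L = 0.003079 × 585 = 1.801 m.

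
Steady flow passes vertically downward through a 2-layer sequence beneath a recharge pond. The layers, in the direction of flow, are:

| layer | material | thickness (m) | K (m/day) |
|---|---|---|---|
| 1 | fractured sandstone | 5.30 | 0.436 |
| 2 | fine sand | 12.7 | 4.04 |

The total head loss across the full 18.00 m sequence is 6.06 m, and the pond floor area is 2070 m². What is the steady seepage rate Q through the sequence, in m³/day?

Flow is perpendicular to layering, so the layers act in series and the equivalent K is the thickness-weighted harmonic mean.
Total thickness L = 5.30 + 12.7 = 18.00 m.
Σ(b_i/K_i) = 5.30/0.436 + 12.7/4.04 = 15.30 d.
K_eq = L / Σ(b_i/K_i) = 18.00 / 15.30 = 1.177 m/day.
Q = K_eq · A · (Δh/L) = 1.177 × 2070 × (6.06/18.00) = 819.9 m³/day.

820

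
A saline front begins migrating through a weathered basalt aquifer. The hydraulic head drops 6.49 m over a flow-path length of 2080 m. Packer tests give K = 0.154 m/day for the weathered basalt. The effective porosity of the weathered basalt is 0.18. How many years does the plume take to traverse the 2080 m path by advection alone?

Hydraulic gradient i = Δh / L = 6.49 / 2080 = 0.003120.
Darcy flux q = K · i = 0.1540 × 0.003120 = 0.0004805 m/day.
Seepage velocity v = q / n_e = 0.0004805 / 0.18 = 0.002669 m/day.
Travel time t = L / v = 2080 / 0.002669 = 7.792e+05 days = 2133 years.

2130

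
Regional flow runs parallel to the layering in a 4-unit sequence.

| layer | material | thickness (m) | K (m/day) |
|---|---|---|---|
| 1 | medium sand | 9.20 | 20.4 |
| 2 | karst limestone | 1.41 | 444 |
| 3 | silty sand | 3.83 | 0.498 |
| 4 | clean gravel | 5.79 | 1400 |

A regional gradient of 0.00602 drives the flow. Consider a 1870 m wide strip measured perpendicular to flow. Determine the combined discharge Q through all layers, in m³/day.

Flow is parallel to layering, so each bed carries its own Darcy discharge and the transmissivities add.
Σ(K_i·b_i) = 20.4×9.20 + 444×1.41 + 0.498×3.83 + 1400×5.79 = 8922 m²/day.
Hydraulic gradient i = 0.00602.
Q = Σ(K_i·b_i) · W · i = 8922 × 1870 × 0.006020 = 1.004e+05 m³/day.

100000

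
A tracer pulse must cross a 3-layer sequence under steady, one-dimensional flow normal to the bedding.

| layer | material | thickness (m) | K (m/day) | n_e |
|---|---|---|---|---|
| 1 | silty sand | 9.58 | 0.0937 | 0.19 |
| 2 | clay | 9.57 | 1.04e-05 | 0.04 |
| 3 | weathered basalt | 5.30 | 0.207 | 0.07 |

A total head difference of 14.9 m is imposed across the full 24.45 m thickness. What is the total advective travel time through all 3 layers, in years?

435

With flow normal to the layers, continuity requires the same specific discharge q through every layer.
Σ(b_i/K_i) = 9.58/0.0937 + 9.57/1.04e-05 + 5.30/0.207 = 9.203e+05 d.
q = Δh / Σ(b_i/K_i) = 14.9 / 9.203e+05 = 1.619e-05 m/day.
In each layer the seepage velocity is v_i = q/n_i, so the layer transit time is t_i = b_i·n_i / q:
  layer 1 (silty sand): t_1 = 9.58 × 0.19 / 1.619e-05 = 1.124e+05 d
  layer 2 (clay): t_2 = 9.57 × 0.04 / 1.619e-05 = 23644 d
  layer 3 (weathered basalt): t_3 = 5.30 × 0.07 / 1.619e-05 = 22915 d
Total t = Σ t_i = 1.590e+05 days = 435.3 years.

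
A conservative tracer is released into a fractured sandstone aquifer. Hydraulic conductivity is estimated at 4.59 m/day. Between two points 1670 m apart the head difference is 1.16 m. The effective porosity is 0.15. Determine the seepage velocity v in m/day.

0.0213

Hydraulic gradient i = Δh / L = 1.16 / 1670 = 0.0006946.
Darcy flux q = K · i = 4.590 × 0.0006946 = 0.003188 m/day.
Seepage velocity v = q / n_e = 0.003188 / 0.15 = 0.02126 m/day.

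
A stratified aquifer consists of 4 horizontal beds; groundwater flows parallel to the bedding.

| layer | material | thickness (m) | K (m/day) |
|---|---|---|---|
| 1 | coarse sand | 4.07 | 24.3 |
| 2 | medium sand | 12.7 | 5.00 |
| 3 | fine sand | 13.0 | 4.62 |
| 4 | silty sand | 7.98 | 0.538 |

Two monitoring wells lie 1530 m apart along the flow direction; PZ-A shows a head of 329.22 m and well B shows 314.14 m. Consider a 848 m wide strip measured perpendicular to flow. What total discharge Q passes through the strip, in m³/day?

Flow is parallel to layering, so each bed carries its own Darcy discharge and the transmissivities add.
Σ(K_i·b_i) = 24.3×4.07 + 5.00×12.7 + 4.62×13.0 + 0.538×7.98 = 226.8 m²/day.
Hydraulic gradient i = (329.22 − 314.14) / 1530 = 15.08 / 1530 = 0.009856.
Q = Σ(K_i·b_i) · W · i = 226.8 × 848 × 0.009856 = 1895 m³/day.

1900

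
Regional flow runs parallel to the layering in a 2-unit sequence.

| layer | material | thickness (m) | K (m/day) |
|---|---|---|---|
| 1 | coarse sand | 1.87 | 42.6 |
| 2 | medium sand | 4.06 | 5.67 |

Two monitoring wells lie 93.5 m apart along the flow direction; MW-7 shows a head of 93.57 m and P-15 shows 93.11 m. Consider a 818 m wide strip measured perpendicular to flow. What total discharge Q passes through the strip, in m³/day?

413

Flow is parallel to layering, so each bed carries its own Darcy discharge and the transmissivities add.
Σ(K_i·b_i) = 42.6×1.87 + 5.67×4.06 = 102.7 m²/day.
Hydraulic gradient i = (93.57 − 93.11) / 93.5 = 0.46 / 93.5 = 0.004920.
Q = Σ(K_i·b_i) · W · i = 102.7 × 818 × 0.004920 = 413.2 m³/day.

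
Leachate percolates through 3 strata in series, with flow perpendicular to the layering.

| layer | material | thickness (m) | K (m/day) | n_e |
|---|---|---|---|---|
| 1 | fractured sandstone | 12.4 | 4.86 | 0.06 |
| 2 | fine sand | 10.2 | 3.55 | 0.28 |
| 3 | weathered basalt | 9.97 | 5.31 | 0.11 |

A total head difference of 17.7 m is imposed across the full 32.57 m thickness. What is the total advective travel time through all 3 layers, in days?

1.94

With flow normal to the layers, continuity requires the same specific discharge q through every layer.
Σ(b_i/K_i) = 12.4/4.86 + 10.2/3.55 + 9.97/5.31 = 7.302 d.
q = Δh / Σ(b_i/K_i) = 17.7 / 7.302 = 2.424 m/day.
In each layer the seepage velocity is v_i = q/n_i, so the layer transit time is t_i = b_i·n_i / q:
  layer 1 (fractured sandstone): t_1 = 12.4 × 0.06 / 2.424 = 0.3069 d
  layer 2 (fine sand): t_2 = 10.2 × 0.28 / 2.424 = 1.178 d
  layer 3 (weathered basalt): t_3 = 9.97 × 0.11 / 2.424 = 0.4525 d
Total t = Σ t_i = 1.938 days.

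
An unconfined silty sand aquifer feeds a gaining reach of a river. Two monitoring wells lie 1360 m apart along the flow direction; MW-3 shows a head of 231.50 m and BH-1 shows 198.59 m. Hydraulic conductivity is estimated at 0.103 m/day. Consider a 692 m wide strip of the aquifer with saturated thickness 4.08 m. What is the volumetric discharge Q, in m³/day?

7.04

Cross-sectional area A = 692 × 4.08 = 2823 m².
Hydraulic gradient i = (231.50 − 198.59) / 1360 = 32.91 / 1360 = 0.02420.
Darcy's law: Q = K · A · i = 0.1030 × 2823 × 0.02420 = 7.037 m³/day.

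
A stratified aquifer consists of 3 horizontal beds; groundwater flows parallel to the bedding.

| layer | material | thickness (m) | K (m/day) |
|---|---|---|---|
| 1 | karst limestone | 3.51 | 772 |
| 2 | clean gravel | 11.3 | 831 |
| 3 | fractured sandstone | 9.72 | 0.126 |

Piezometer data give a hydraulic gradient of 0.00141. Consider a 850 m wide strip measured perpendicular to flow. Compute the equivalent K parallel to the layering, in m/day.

Flow is parallel to layering, so each bed carries its own Darcy discharge and the transmissivities add.
Σ(K_i·b_i) = 772×3.51 + 831×11.3 + 0.126×9.72 = 12101 m²/day.
Total thickness b = 24.53 m, so K_eq = Σ(K_i·b_i)/b = 493.3 m/day.

493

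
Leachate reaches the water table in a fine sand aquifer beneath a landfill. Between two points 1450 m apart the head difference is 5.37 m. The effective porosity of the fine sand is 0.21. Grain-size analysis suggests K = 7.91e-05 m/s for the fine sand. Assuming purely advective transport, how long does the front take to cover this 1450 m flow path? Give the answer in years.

32.9

Convert K: 7.91e-05 m/s × 86400 = 6.834 m/day.
Hydraulic gradient i = Δh / L = 5.37 / 1450 = 0.003703.
Darcy flux q = K · i = 6.834 × 0.003703 = 0.02531 m/day.
Seepage velocity v = q / n_e = 0.02531 / 0.21 = 0.1205 m/day.
Travel time t = L / v = 1450 / 0.1205 = 12031 days = 32.94 years.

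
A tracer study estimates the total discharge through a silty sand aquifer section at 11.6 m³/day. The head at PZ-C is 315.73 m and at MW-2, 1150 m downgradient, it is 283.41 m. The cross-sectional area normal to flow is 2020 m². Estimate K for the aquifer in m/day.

Hydraulic gradient i = (315.73 − 283.41) / 1150 = 32.32 / 1150 = 0.02810.
From Q = K·A·i, K = Q / (A·i) = 11.6 / (2020 × 0.02810) = 0.2043 m/day.

0.204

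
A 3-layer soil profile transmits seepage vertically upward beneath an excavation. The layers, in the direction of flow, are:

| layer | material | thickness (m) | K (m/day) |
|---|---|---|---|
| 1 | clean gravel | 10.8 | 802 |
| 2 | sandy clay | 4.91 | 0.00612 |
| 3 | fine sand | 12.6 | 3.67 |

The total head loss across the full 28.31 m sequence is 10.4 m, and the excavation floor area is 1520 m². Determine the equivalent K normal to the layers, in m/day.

Flow is perpendicular to layering, so the layers act in series and the equivalent K is the thickness-weighted harmonic mean.
Total thickness L = 10.8 + 4.91 + 12.6 = 28.31 m.
Σ(b_i/K_i) = 10.8/802 + 4.91/0.00612 + 12.6/3.67 = 805.7 d.
K_eq = L / Σ(b_i/K_i) = 28.31 / 805.7 = 0.03514 m/day.

0.0351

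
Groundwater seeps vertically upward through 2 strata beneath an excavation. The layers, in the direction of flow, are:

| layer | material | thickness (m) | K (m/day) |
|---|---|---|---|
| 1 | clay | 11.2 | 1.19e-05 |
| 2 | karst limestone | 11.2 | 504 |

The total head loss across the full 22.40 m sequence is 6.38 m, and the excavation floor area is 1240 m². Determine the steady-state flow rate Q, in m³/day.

Flow is perpendicular to layering, so the layers act in series and the equivalent K is the thickness-weighted harmonic mean.
Total thickness L = 11.2 + 11.2 = 22.40 m.
Σ(b_i/K_i) = 11.2/1.19e-05 + 11.2/504 = 9.412e+05 d.
K_eq = L / Σ(b_i/K_i) = 22.40 / 9.412e+05 = 2.380e-05 m/day.
Q = K_eq · A · (Δh/L) = 2.380e-05 × 1240 × (6.38/22.40) = 0.008406 m³/day.

0.00841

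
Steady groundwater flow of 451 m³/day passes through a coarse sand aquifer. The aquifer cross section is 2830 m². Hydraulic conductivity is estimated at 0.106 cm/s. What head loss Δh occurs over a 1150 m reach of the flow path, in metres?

2.00

Convert K: 0.106 cm/s × 864 = 91.58 m/day.
From Q = K·A·i, i = Q / (K·A) = 451 / (91.58 × 2830) = 0.001740.
Head loss Δh = i · L = 0.001740 × 1150 = 2.001 m.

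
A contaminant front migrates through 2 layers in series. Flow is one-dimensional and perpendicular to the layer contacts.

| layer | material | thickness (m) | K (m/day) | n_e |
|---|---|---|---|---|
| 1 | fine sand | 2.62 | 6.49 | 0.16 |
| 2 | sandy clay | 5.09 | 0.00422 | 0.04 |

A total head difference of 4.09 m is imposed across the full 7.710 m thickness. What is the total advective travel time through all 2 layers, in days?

With flow normal to the layers, continuity requires the same specific discharge q through every layer.
Σ(b_i/K_i) = 2.62/6.49 + 5.09/0.00422 = 1207 d.
q = Δh / Σ(b_i/K_i) = 4.09 / 1207 = 0.003390 m/day.
In each layer the seepage velocity is v_i = q/n_i, so the layer transit time is t_i = b_i·n_i / q:
  layer 1 (fine sand): t_1 = 2.62 × 0.16 / 0.003390 = 123.7 d
  layer 2 (sandy clay): t_2 = 5.09 × 0.04 / 0.003390 = 60.06 d
Total t = Σ t_i = 183.7 days.

184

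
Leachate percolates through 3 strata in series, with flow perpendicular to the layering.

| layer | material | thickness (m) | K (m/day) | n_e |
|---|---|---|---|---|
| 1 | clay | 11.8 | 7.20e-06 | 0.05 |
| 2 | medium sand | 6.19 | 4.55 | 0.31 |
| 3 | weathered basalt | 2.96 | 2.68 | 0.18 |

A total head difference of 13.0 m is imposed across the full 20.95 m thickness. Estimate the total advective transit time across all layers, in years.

1050

With flow normal to the layers, continuity requires the same specific discharge q through every layer.
Σ(b_i/K_i) = 11.8/7.20e-06 + 6.19/4.55 + 2.96/2.68 = 1.639e+06 d.
q = Δh / Σ(b_i/K_i) = 13.0 / 1.639e+06 = 7.932e-06 m/day.
In each layer the seepage velocity is v_i = q/n_i, so the layer transit time is t_i = b_i·n_i / q:
  layer 1 (clay): t_1 = 11.8 × 0.05 / 7.932e-06 = 74380 d
  layer 2 (medium sand): t_2 = 6.19 × 0.31 / 7.932e-06 = 2.419e+05 d
  layer 3 (weathered basalt): t_3 = 2.96 × 0.18 / 7.932e-06 = 67169 d
Total t = Σ t_i = 3.835e+05 days = 1050 years.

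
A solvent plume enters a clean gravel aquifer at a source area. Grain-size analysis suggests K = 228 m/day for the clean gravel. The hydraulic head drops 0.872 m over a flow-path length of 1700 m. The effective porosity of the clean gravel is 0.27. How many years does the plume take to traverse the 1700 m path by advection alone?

10.7

Hydraulic gradient i = Δh / L = 0.872 / 1700 = 0.0005129.
Darcy flux q = K · i = 228.0 × 0.0005129 = 0.1170 m/day.
Seepage velocity v = q / n_e = 0.1170 / 0.27 = 0.4332 m/day.
Travel time t = L / v = 1700 / 0.4332 = 3925 days = 10.75 years.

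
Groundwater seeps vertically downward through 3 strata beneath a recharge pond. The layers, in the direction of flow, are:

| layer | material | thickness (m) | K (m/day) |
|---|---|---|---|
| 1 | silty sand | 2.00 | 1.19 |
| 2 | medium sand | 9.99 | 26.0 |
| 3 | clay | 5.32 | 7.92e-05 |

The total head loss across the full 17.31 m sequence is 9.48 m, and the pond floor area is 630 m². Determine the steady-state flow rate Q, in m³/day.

0.0889

Flow is perpendicular to layering, so the layers act in series and the equivalent K is the thickness-weighted harmonic mean.
Total thickness L = 2.00 + 9.99 + 5.32 = 17.31 m.
Σ(b_i/K_i) = 2.00/1.19 + 9.99/26.0 + 5.32/7.92e-05 = 67174 d.
K_eq = L / Σ(b_i/K_i) = 17.31 / 67174 = 0.0002577 m/day.
Q = K_eq · A · (Δh/L) = 0.0002577 × 630 × (9.48/17.31) = 0.08891 m³/day.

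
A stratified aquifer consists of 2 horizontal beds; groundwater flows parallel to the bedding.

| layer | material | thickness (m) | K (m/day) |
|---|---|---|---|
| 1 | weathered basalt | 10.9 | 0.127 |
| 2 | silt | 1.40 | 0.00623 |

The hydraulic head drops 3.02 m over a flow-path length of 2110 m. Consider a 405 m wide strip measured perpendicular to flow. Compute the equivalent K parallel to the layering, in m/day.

Flow is parallel to layering, so each bed carries its own Darcy discharge and the transmissivities add.
Σ(K_i·b_i) = 0.127×10.9 + 0.00623×1.40 = 1.393 m²/day.
Total thickness b = 12.30 m, so K_eq = Σ(K_i·b_i)/b = 0.1133 m/day.

0.113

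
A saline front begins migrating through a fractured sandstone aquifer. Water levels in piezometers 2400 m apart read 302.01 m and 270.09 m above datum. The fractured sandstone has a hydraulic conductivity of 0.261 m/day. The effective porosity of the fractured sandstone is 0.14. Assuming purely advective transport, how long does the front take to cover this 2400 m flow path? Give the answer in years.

Hydraulic gradient i = (302.01 − 270.09) / 2400 = 31.92 / 2400 = 0.01330.
Darcy flux q = K · i = 0.2610 × 0.01330 = 0.003471 m/day.
Seepage velocity v = q / n_e = 0.003471 / 0.14 = 0.02480 m/day.
Travel time t = L / v = 2400 / 0.02480 = 96794 days = 265.0 years.

265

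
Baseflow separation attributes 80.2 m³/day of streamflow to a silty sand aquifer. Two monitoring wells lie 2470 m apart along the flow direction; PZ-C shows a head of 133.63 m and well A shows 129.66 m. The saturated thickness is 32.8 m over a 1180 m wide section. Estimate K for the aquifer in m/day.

1.29

Cross-sectional area A = 1180 × 32.8 = 38704 m².
Hydraulic gradient i = (133.63 − 129.66) / 2470 = 3.97 / 2470 = 0.001607.
From Q = K·A·i, K = Q / (A·i) = 80.2 / (38704 × 0.001607) = 1.289 m/day.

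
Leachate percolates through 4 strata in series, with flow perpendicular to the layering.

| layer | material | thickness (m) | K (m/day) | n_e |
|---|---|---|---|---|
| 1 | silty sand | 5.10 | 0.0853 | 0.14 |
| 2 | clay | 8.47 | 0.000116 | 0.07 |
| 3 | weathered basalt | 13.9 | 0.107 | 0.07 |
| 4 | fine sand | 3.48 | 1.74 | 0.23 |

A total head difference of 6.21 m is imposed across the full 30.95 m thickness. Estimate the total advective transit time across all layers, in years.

With flow normal to the layers, continuity requires the same specific discharge q through every layer.
Σ(b_i/K_i) = 5.10/0.0853 + 8.47/0.000116 + 13.9/0.107 + 3.48/1.74 = 73209 d.
q = Δh / Σ(b_i/K_i) = 6.21 / 73209 = 8.483e-05 m/day.
In each layer the seepage velocity is v_i = q/n_i, so the layer transit time is t_i = b_i·n_i / q:
  layer 1 (silty sand): t_1 = 5.10 × 0.14 / 8.483e-05 = 8417 d
  layer 2 (clay): t_2 = 8.47 × 0.07 / 8.483e-05 = 6990 d
  layer 3 (weathered basalt): t_3 = 13.9 × 0.07 / 8.483e-05 = 11471 d
  layer 4 (fine sand): t_4 = 3.48 × 0.23 / 8.483e-05 = 9436 d
Total t = Σ t_i = 36313 days = 99.42 years.

99.4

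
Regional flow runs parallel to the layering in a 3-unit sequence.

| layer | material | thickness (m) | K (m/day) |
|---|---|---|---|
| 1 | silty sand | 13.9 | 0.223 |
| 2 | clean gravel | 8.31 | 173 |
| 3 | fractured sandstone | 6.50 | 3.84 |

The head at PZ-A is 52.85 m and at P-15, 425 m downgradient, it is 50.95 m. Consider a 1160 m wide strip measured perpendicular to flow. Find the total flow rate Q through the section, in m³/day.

7600

Flow is parallel to layering, so each bed carries its own Darcy discharge and the transmissivities add.
Σ(K_i·b_i) = 0.223×13.9 + 173×8.31 + 3.84×6.50 = 1466 m²/day.
Hydraulic gradient i = (52.85 − 50.95) / 425 = 1.9 / 425 = 0.004471.
Q = Σ(K_i·b_i) · W · i = 1466 × 1160 × 0.004471 = 7601 m³/day.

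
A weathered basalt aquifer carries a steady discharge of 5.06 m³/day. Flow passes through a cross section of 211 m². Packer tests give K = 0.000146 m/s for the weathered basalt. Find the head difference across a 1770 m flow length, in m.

3.36

Convert K: 0.000146 m/s × 86400 = 12.61 m/day.
From Q = K·A·i, i = Q / (K·A) = 5.06 / (12.61 × 211.0) = 0.001901.
Head loss Δh = i · L = 0.001901 × 1770 = 3.365 m.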